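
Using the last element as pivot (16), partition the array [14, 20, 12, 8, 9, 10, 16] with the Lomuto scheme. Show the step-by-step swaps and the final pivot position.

Lomuto partition with pivot = 16:

Initial array: [14, 20, 12, 8, 9, 10, 16]

arr[0]=14 <= 16: swap with position 0, array becomes [14, 20, 12, 8, 9, 10, 16]
arr[1]=20 > 16: no swap
arr[2]=12 <= 16: swap with position 1, array becomes [14, 12, 20, 8, 9, 10, 16]
arr[3]=8 <= 16: swap with position 2, array becomes [14, 12, 8, 20, 9, 10, 16]
arr[4]=9 <= 16: swap with position 3, array becomes [14, 12, 8, 9, 20, 10, 16]
arr[5]=10 <= 16: swap with position 4, array becomes [14, 12, 8, 9, 10, 20, 16]

Place pivot at position 5: [14, 12, 8, 9, 10, 16, 20]
Pivot position: 5

After partitioning with pivot 16, the array becomes [14, 12, 8, 9, 10, 16, 20]. The pivot is placed at index 5. All elements to the left of the pivot are <= 16, and all elements to the right are > 16.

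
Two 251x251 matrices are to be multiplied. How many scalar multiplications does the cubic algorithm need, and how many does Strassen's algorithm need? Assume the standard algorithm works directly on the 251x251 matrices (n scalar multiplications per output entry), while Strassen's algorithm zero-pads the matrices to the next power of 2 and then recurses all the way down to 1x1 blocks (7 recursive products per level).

Matrix multiplication for 251x251 matrices:

Strassen's algorithm requires power-of-2 dimensions. Pad 251x251 to 256x256 (next power of 2).

Standard algorithm: 251^3 = 15813251 multiplications
Strassen's algorithm: 7^(log2(256)) = 7^8 = 5764801 multiplications
Savings: 15813251 - 5764801 = 10048450 multiplications

Standard: 15813251 multiplications (251^3). Strassen: 5764801 multiplications (7^8, after padding to 256x256). Strassen reduces 8 recursive multiplications to 7 at each level.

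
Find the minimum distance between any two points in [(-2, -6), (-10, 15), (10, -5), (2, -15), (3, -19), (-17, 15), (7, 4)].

Computing all pairwise distances among 7 points:

d((-2, -6), (-10, 15)) = 22.4722
d((-2, -6), (10, -5)) = 12.0416
d((-2, -6), (2, -15)) = 9.8489
d((-2, -6), (3, -19)) = 13.9284
d((-2, -6), (-17, 15)) = 25.807
d((-2, -6), (7, 4)) = 13.4536
d((-10, 15), (10, -5)) = 28.2843
d((-10, 15), (2, -15)) = 32.311
d((-10, 15), (3, -19)) = 36.4005
d((-10, 15), (-17, 15)) = 7.0
d((-10, 15), (7, 4)) = 20.2485
d((10, -5), (2, -15)) = 12.8062
d((10, -5), (3, -19)) = 15.6525
d((10, -5), (-17, 15)) = 33.6006
d((10, -5), (7, 4)) = 9.4868
d((2, -15), (3, -19)) = 4.1231 <-- minimum
d((2, -15), (-17, 15)) = 35.5106
d((2, -15), (7, 4)) = 19.6469
d((3, -19), (-17, 15)) = 39.4462
d((3, -19), (7, 4)) = 23.3452
d((-17, 15), (7, 4)) = 26.4008

Closest pair: (2, -15) and (3, -19) with distance 4.1231

The closest pair is (2, -15) and (3, -19) with Euclidean distance 4.1231. For 7 points, brute-force pairwise comparison is shown above. For large n, the divide-and-conquer algorithm (sort by x, recurse on halves, check the dividing strip) achieves O(n log n).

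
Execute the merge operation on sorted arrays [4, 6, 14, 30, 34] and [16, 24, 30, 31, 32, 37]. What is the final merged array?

Merging process:

Compare 4 vs 16: take 4 from left. Merged: [4]
Compare 6 vs 16: take 6 from left. Merged: [4, 6]
Compare 14 vs 16: take 14 from left. Merged: [4, 6, 14]
Compare 30 vs 16: take 16 from right. Merged: [4, 6, 14, 16]
Compare 30 vs 24: take 24 from right. Merged: [4, 6, 14, 16, 24]
Compare 30 vs 30: take 30 from left. Merged: [4, 6, 14, 16, 24, 30]
Compare 34 vs 30: take 30 from right. Merged: [4, 6, 14, 16, 24, 30, 30]
Compare 34 vs 31: take 31 from right. Merged: [4, 6, 14, 16, 24, 30, 30, 31]
Compare 34 vs 32: take 32 from right. Merged: [4, 6, 14, 16, 24, 30, 30, 31, 32]
Compare 34 vs 37: take 34 from left. Merged: [4, 6, 14, 16, 24, 30, 30, 31, 32, 34]
Append remaining from right: [37]. Merged: [4, 6, 14, 16, 24, 30, 30, 31, 32, 34, 37]

Final merged array: [4, 6, 14, 16, 24, 30, 30, 31, 32, 34, 37]
Total comparisons: 10

The merged array is [4, 6, 14, 16, 24, 30, 30, 31, 32, 34, 37], requiring 10 comparisons. The merge step runs in O(n) time where n is the total number of elements.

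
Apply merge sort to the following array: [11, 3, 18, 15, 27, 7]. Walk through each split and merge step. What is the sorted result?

Merge sort trace:

Split: [11, 3, 18, 15, 27, 7] -> [11, 3, 18] and [15, 27, 7]
  Split: [11, 3, 18] -> [11] and [3, 18]
    Split: [3, 18] -> [3] and [18]
    Merge: [3] + [18] -> [3, 18]
  Merge: [11] + [3, 18] -> [3, 11, 18]
  Split: [15, 27, 7] -> [15] and [27, 7]
    Split: [27, 7] -> [27] and [7]
    Merge: [27] + [7] -> [7, 27]
  Merge: [15] + [7, 27] -> [7, 15, 27]
Merge: [3, 11, 18] + [7, 15, 27] -> [3, 7, 11, 15, 18, 27]

Final sorted array: [3, 7, 11, 15, 18, 27]

The merge sort proceeds by recursively splitting the array and merging sorted halves.
After all merges, the sorted array is [3, 7, 11, 15, 18, 27].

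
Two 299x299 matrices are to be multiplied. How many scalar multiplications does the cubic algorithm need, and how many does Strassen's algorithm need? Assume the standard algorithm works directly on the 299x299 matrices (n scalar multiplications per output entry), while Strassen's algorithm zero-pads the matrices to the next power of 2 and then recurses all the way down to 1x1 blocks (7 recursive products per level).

Matrix multiplication for 299x299 matrices:

Strassen's algorithm requires power-of-2 dimensions. Pad 299x299 to 512x512 (next power of 2).

Standard algorithm: 299^3 = 26730899 multiplications
Strassen's algorithm: 7^(log2(512)) = 7^9 = 40353607 multiplications
Difference: 26730899 - 40353607 = -13622708 (Strassen uses MORE here due to padding overhead — for small or just-over-power-of-2 n, padding can outweigh the per-level savings)

Standard: 26730899 multiplications (299^3). Strassen: 40353607 multiplications (7^9, after padding to 512x512). Strassen reduces 8 recursive multiplications to 7 at each level.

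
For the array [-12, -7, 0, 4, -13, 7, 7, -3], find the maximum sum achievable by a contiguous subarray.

Using Kadane's algorithm on [-12, -7, 0, 4, -13, 7, 7, -3]:

Scanning through the array:
Position 1 (value -7): max_ending_here = -7, max_so_far = -7
Position 2 (value 0): max_ending_here = 0, max_so_far = 0
Position 3 (value 4): max_ending_here = 4, max_so_far = 4
Position 4 (value -13): max_ending_here = -9, max_so_far = 4
Position 5 (value 7): max_ending_here = 7, max_so_far = 7
Position 6 (value 7): max_ending_here = 14, max_so_far = 14
Position 7 (value -3): max_ending_here = 11, max_so_far = 14

Maximum subarray: [7, 7]
Maximum sum: 14

The maximum subarray is [7, 7] with sum 14. This subarray runs from index 5 to index 6.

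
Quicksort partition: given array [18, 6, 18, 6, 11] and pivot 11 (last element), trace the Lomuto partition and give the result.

Lomuto partition with pivot = 11:

Initial array: [18, 6, 18, 6, 11]

arr[0]=18 > 11: no swap
arr[1]=6 <= 11: swap with position 0, array becomes [6, 18, 18, 6, 11]
arr[2]=18 > 11: no swap
arr[3]=6 <= 11: swap with position 1, array becomes [6, 6, 18, 18, 11]

Place pivot at position 2: [6, 6, 11, 18, 18]
Pivot position: 2

After partitioning with pivot 11, the array becomes [6, 6, 11, 18, 18]. The pivot is placed at index 2. All elements to the left of the pivot are <= 11, and all elements to the right are > 11.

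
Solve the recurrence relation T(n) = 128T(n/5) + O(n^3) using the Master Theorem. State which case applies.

Master Theorem for T(n) = 128T(n/5) + O(n^3):

a = 128, b = 5, c = 3
log_b(a) = log_5(128) = 3.0147

Case 1: c = 3 < log_5(128) = 3.0147
T(n) = O(n^(log_5 128))

For T(n) = 128T(n/5) + O(n^3): log_5(128) = 3.0147. This is Case 1 of the Master Theorem (c < log_b(a), work dominated by leaves), giving O(n^(log_5 128)).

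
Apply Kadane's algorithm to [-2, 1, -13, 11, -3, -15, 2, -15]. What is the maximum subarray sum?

Using Kadane's algorithm on [-2, 1, -13, 11, -3, -15, 2, -15]:

Scanning through the array:
Position 1 (value 1): max_ending_here = 1, max_so_far = 1
Position 2 (value -13): max_ending_here = -12, max_so_far = 1
Position 3 (value 11): max_ending_here = 11, max_so_far = 11
Position 4 (value -3): max_ending_here = 8, max_so_far = 11
Position 5 (value -15): max_ending_here = -7, max_so_far = 11
Position 6 (value 2): max_ending_here = 2, max_so_far = 11
Position 7 (value -15): max_ending_here = -13, max_so_far = 11

Maximum subarray: [11]
Maximum sum: 11

The maximum subarray is [11] with sum 11. This subarray runs from index 3 to index 3.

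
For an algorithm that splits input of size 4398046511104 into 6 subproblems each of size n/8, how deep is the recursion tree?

For divide and conquer with division factor 8:

Problem sizes at each level:
Level 0: 4398046511104
Level 1: 549755813888
Level 2: 68719476736
Level 3: 8589934592
Level 4: 1073741824
Level 5: 134217728
Level 6: 16777216
Level 7: 2097152
Level 8: 262144
Level 9: 32768
Level 10: 4096
Level 11: 512
Level 12: 64
Level 13: 8
Level 14: 1

The root is level 0 and the size-1 base case is level 14 (the tree spans levels 0 through 14, i.e. 15 levels counting the root), so the depth is the number of divisions: log_8(4398046511104) = 14

The recursion tree depth is log_8(4398046511104) = 14. At each level, the problem size is divided by 8, so it takes 14 divisions to reduce to a base case of size 1. The algorithm makes 6 recursive calls at each level.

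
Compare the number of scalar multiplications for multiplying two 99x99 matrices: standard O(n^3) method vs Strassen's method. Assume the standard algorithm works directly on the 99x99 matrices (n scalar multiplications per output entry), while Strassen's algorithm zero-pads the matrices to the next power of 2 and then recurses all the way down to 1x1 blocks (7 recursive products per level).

Matrix multiplication for 99x99 matrices:

Strassen's algorithm requires power-of-2 dimensions. Pad 99x99 to 128x128 (next power of 2).

Standard algorithm: 99^3 = 970299 multiplications
Strassen's algorithm: 7^(log2(128)) = 7^7 = 823543 multiplications
Savings: 970299 - 823543 = 146756 multiplications

Standard: 970299 multiplications (99^3). Strassen: 823543 multiplications (7^7, after padding to 128x128). Strassen reduces 8 recursive multiplications to 7 at each level.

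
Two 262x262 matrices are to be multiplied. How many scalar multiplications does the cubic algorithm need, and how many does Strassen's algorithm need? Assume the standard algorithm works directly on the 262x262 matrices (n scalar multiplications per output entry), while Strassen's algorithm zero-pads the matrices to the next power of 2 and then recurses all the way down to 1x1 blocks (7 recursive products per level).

Matrix multiplication for 262x262 matrices:

Strassen's algorithm requires power-of-2 dimensions. Pad 262x262 to 512x512 (next power of 2).

Standard algorithm: 262^3 = 17984728 multiplications
Strassen's algorithm: 7^(log2(512)) = 7^9 = 40353607 multiplications
Difference: 17984728 - 40353607 = -22368879 (Strassen uses MORE here due to padding overhead — for small or just-over-power-of-2 n, padding can outweigh the per-level savings)

Standard: 17984728 multiplications (262^3). Strassen: 40353607 multiplications (7^9, after padding to 512x512). Strassen reduces 8 recursive multiplications to 7 at each level.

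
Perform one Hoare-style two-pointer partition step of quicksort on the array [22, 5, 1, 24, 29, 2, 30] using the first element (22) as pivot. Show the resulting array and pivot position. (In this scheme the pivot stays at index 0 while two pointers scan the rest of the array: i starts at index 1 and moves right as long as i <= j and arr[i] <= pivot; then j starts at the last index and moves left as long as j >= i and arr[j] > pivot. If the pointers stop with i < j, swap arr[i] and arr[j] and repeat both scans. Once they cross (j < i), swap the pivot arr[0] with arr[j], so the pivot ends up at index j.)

Hoare-style two-pointer partition with pivot = 22:

Initial array: [22, 5, 1, 24, 29, 2, 30]

Pointers start at i = 1, j = 6.
i stops at index 3 (arr[3]=24 > 22), j stops at index 5 (arr[5]=2 <= 22): swap arr[3] and arr[5], array becomes [22, 5, 1, 2, 29, 24, 30]
i ends at 4, j ends at 3: the pointers have crossed (j < i), so scanning stops.

Swap pivot arr[0] with arr[3] to place pivot at position 3: [2, 5, 1, 22, 29, 24, 30]
Pivot position: 3

After partitioning with pivot 22, the array becomes [2, 5, 1, 22, 29, 24, 30]. The pivot is placed at index 3. All elements to the left of the pivot are <= 22, and all elements to the right are > 22.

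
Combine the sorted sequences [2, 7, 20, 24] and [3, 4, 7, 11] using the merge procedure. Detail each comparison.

Merging process:

Compare 2 vs 3: take 2 from left. Merged: [2]
Compare 7 vs 3: take 3 from right. Merged: [2, 3]
Compare 7 vs 4: take 4 from right. Merged: [2, 3, 4]
Compare 7 vs 7: take 7 from left. Merged: [2, 3, 4, 7]
Compare 20 vs 7: take 7 from right. Merged: [2, 3, 4, 7, 7]
Compare 20 vs 11: take 11 from right. Merged: [2, 3, 4, 7, 7, 11]
Append remaining from left: [20, 24]. Merged: [2, 3, 4, 7, 7, 11, 20, 24]

Final merged array: [2, 3, 4, 7, 7, 11, 20, 24]
Total comparisons: 6

The merged array is [2, 3, 4, 7, 7, 11, 20, 24], requiring 6 comparisons. The merge step runs in O(n) time where n is the total number of elements.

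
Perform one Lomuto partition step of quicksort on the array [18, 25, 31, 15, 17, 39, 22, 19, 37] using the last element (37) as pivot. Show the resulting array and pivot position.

Lomuto partition with pivot = 37:

Initial array: [18, 25, 31, 15, 17, 39, 22, 19, 37]

arr[0]=18 <= 37: swap with position 0, array becomes [18, 25, 31, 15, 17, 39, 22, 19, 37]
arr[1]=25 <= 37: swap with position 1, array becomes [18, 25, 31, 15, 17, 39, 22, 19, 37]
arr[2]=31 <= 37: swap with position 2, array becomes [18, 25, 31, 15, 17, 39, 22, 19, 37]
arr[3]=15 <= 37: swap with position 3, array becomes [18, 25, 31, 15, 17, 39, 22, 19, 37]
arr[4]=17 <= 37: swap with position 4, array becomes [18, 25, 31, 15, 17, 39, 22, 19, 37]
arr[5]=39 > 37: no swap
arr[6]=22 <= 37: swap with position 5, array becomes [18, 25, 31, 15, 17, 22, 39, 19, 37]
arr[7]=19 <= 37: swap with position 6, array becomes [18, 25, 31, 15, 17, 22, 19, 39, 37]

Place pivot at position 7: [18, 25, 31, 15, 17, 22, 19, 37, 39]
Pivot position: 7

After partitioning with pivot 37, the array becomes [18, 25, 31, 15, 17, 22, 19, 37, 39]. The pivot is placed at index 7. All elements to the left of the pivot are <= 37, and all elements to the right are > 37.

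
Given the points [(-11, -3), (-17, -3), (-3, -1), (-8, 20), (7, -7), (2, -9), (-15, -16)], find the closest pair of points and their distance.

Computing all pairwise distances among 7 points:

d((-11, -3), (-17, -3)) = 6.0
d((-11, -3), (-3, -1)) = 8.2462
d((-11, -3), (-8, 20)) = 23.1948
d((-11, -3), (7, -7)) = 18.4391
d((-11, -3), (2, -9)) = 14.3178
d((-11, -3), (-15, -16)) = 13.6015
d((-17, -3), (-3, -1)) = 14.1421
d((-17, -3), (-8, 20)) = 24.6982
d((-17, -3), (7, -7)) = 24.3311
d((-17, -3), (2, -9)) = 19.9249
d((-17, -3), (-15, -16)) = 13.1529
d((-3, -1), (-8, 20)) = 21.587
d((-3, -1), (7, -7)) = 11.6619
d((-3, -1), (2, -9)) = 9.434
d((-3, -1), (-15, -16)) = 19.2094
d((-8, 20), (7, -7)) = 30.8869
d((-8, 20), (2, -9)) = 30.6757
d((-8, 20), (-15, -16)) = 36.6742
d((7, -7), (2, -9)) = 5.3852 <-- minimum
d((7, -7), (-15, -16)) = 23.7697
d((2, -9), (-15, -16)) = 18.3848

Closest pair: (7, -7) and (2, -9) with distance 5.3852

The closest pair is (7, -7) and (2, -9) with Euclidean distance 5.3852. For 7 points, brute-force pairwise comparison is shown above. For large n, the divide-and-conquer algorithm (sort by x, recurse on halves, check the dividing strip) achieves O(n log n).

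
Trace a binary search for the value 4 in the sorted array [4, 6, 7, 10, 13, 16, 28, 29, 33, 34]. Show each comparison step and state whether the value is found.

Binary search for 4 in [4, 6, 7, 10, 13, 16, 28, 29, 33, 34]:

lo=0, hi=9, mid=4, arr[mid]=13 -> 13 > 4, search left half
lo=0, hi=3, mid=1, arr[mid]=6 -> 6 > 4, search left half
lo=0, hi=0, mid=0, arr[mid]=4 -> Found target at index 0!

Binary search finds 4 at index 0 after 3 comparisons. The search repeatedly halves the search space by comparing with the middle element.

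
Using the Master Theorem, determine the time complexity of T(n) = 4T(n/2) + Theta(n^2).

Master Theorem for T(n) = 4T(n/2) + O(n^2):

a = 4, b = 2, c = 2
log_b(a) = log_2(4) = 2.0000

Case 2: c = 2 = log_2(4) = 2.0000
T(n) = O(n^2 log n) = O(n^2 log n)

For T(n) = 4T(n/2) + O(n^2): log_2(4) = 2.0000. This is Case 2 of the Master Theorem (c = log_b(a), equal work at all levels), giving O(n^2 log n).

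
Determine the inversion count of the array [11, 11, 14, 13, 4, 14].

Finding inversions in [11, 11, 14, 13, 4, 14]:

(0, 4): arr[0]=11 > arr[4]=4
(1, 4): arr[1]=11 > arr[4]=4
(2, 3): arr[2]=14 > arr[3]=13
(2, 4): arr[2]=14 > arr[4]=4
(3, 4): arr[3]=13 > arr[4]=4

Total inversions: 5

The array has 5 inversion(s): (0,4), (1,4), (2,3), (2,4), (3,4). Each pair (i,j) satisfies i < j and arr[i] > arr[j].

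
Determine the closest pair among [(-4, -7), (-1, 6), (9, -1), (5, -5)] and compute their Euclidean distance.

Computing all pairwise distances among 4 points:

d((-4, -7), (-1, 6)) = 13.3417
d((-4, -7), (9, -1)) = 14.3178
d((-4, -7), (5, -5)) = 9.2195
d((-1, 6), (9, -1)) = 12.2066
d((-1, 6), (5, -5)) = 12.53
d((9, -1), (5, -5)) = 5.6569 <-- minimum

Closest pair: (9, -1) and (5, -5) with distance 5.6569

The closest pair is (9, -1) and (5, -5) with Euclidean distance 5.6569. For 4 points, brute-force pairwise comparison is shown above. For large n, the divide-and-conquer algorithm (sort by x, recurse on halves, check the dividing strip) achieves O(n log n).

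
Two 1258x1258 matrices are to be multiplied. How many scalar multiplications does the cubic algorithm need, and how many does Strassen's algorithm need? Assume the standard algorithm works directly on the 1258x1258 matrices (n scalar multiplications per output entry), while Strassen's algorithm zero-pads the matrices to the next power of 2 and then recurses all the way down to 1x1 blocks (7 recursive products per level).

Matrix multiplication for 1258x1258 matrices:

Strassen's algorithm requires power-of-2 dimensions. Pad 1258x1258 to 2048x2048 (next power of 2).

Standard algorithm: 1258^3 = 1990865512 multiplications
Strassen's algorithm: 7^(log2(2048)) = 7^11 = 1977326743 multiplications
Savings: 1990865512 - 1977326743 = 13538769 multiplications

Standard: 1990865512 multiplications (1258^3). Strassen: 1977326743 multiplications (7^11, after padding to 2048x2048). Strassen reduces 8 recursive multiplications to 7 at each level.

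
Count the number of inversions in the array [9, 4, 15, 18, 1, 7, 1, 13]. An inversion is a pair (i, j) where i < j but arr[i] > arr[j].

Finding inversions in [9, 4, 15, 18, 1, 7, 1, 13]:

(0, 1): arr[0]=9 > arr[1]=4
(0, 4): arr[0]=9 > arr[4]=1
(0, 5): arr[0]=9 > arr[5]=7
(0, 6): arr[0]=9 > arr[6]=1
(1, 4): arr[1]=4 > arr[4]=1
(1, 6): arr[1]=4 > arr[6]=1
(2, 4): arr[2]=15 > arr[4]=1
(2, 5): arr[2]=15 > arr[5]=7
(2, 6): arr[2]=15 > arr[6]=1
(2, 7): arr[2]=15 > arr[7]=13
(3, 4): arr[3]=18 > arr[4]=1
(3, 5): arr[3]=18 > arr[5]=7
(3, 6): arr[3]=18 > arr[6]=1
(3, 7): arr[3]=18 > arr[7]=13
(5, 6): arr[5]=7 > arr[6]=1

Total inversions: 15

The array has 15 inversion(s): (0,1), (0,4), (0,5), (0,6), (1,4), (1,6), (2,4), (2,5), (2,6), (2,7), (3,4), (3,5), (3,6), (3,7), (5,6). Each pair (i,j) satisfies i < j and arr[i] > arr[j].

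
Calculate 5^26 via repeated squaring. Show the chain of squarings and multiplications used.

Computing 5^26 by squaring (build up from 5^1; each line after the first costs one multiplication):

5^1 = 5
5^2 = (5^1)^2 = 5^2 = 25
5^3 = 5 * 5^2 = 5 * 25 = 125
5^6 = (5^3)^2 = 125^2 = 15625
5^12 = (5^6)^2 = 15625^2 = 244140625
5^13 = 5 * 5^12 = 5 * 244140625 = 1220703125
5^26 = (5^13)^2 = 1220703125^2 = 1490116119384765625

Result: 1490116119384765625
Multiplications needed: 6 (6 lines after 5^1)

5^26 = 1490116119384765625. Using exponentiation by squaring, this requires 6 multiplications. The key idea: if the exponent is even, square the half-power; if odd, multiply by the base once.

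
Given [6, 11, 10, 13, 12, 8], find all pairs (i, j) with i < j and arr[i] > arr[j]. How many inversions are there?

Finding inversions in [6, 11, 10, 13, 12, 8]:

(1, 2): arr[1]=11 > arr[2]=10
(1, 5): arr[1]=11 > arr[5]=8
(2, 5): arr[2]=10 > arr[5]=8
(3, 4): arr[3]=13 > arr[4]=12
(3, 5): arr[3]=13 > arr[5]=8
(4, 5): arr[4]=12 > arr[5]=8

Total inversions: 6

The array has 6 inversion(s): (1,2), (1,5), (2,5), (3,4), (3,5), (4,5). Each pair (i,j) satisfies i < j and arr[i] > arr[j].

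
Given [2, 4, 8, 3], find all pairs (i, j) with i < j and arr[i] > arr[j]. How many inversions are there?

Finding inversions in [2, 4, 8, 3]:

(1, 3): arr[1]=4 > arr[3]=3
(2, 3): arr[2]=8 > arr[3]=3

Total inversions: 2

The array has 2 inversion(s): (1,3), (2,3). Each pair (i,j) satisfies i < j and arr[i] > arr[j].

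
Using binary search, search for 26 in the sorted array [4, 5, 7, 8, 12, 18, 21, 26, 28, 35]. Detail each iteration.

Binary search for 26 in [4, 5, 7, 8, 12, 18, 21, 26, 28, 35]:

lo=0, hi=9, mid=4, arr[mid]=12 -> 12 < 26, search right half
lo=5, hi=9, mid=7, arr[mid]=26 -> Found target at index 7!

Binary search finds 26 at index 7 after 2 comparisons. The search repeatedly halves the search space by comparing with the middle element.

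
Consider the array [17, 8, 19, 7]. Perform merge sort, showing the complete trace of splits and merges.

Merge sort trace:

Split: [17, 8, 19, 7] -> [17, 8] and [19, 7]
  Split: [17, 8] -> [17] and [8]
  Merge: [17] + [8] -> [8, 17]
  Split: [19, 7] -> [19] and [7]
  Merge: [19] + [7] -> [7, 19]
Merge: [8, 17] + [7, 19] -> [7, 8, 17, 19]

Final sorted array: [7, 8, 17, 19]

The merge sort proceeds by recursively splitting the array and merging sorted halves.
After all merges, the sorted array is [7, 8, 17, 19].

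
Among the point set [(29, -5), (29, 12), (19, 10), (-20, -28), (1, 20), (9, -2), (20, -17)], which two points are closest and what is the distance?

Computing all pairwise distances among 7 points:

d((29, -5), (29, 12)) = 17.0
d((29, -5), (19, 10)) = 18.0278
d((29, -5), (-20, -28)) = 54.1295
d((29, -5), (1, 20)) = 37.5366
d((29, -5), (9, -2)) = 20.2237
d((29, -5), (20, -17)) = 15.0
d((29, 12), (19, 10)) = 10.198 <-- minimum
d((29, 12), (-20, -28)) = 63.2535
d((29, 12), (1, 20)) = 29.1204
d((29, 12), (9, -2)) = 24.4131
d((29, 12), (20, -17)) = 30.3645
d((19, 10), (-20, -28)) = 54.4518
d((19, 10), (1, 20)) = 20.5913
d((19, 10), (9, -2)) = 15.6205
d((19, 10), (20, -17)) = 27.0185
d((-20, -28), (1, 20)) = 52.3927
d((-20, -28), (9, -2)) = 38.9487
d((-20, -28), (20, -17)) = 41.4849
d((1, 20), (9, -2)) = 23.4094
d((1, 20), (20, -17)) = 41.5933
d((9, -2), (20, -17)) = 18.6011

Closest pair: (29, 12) and (19, 10) with distance 10.198

The closest pair is (29, 12) and (19, 10) with Euclidean distance 10.198. For 7 points, brute-force pairwise comparison is shown above. For large n, the divide-and-conquer algorithm (sort by x, recurse on halves, check the dividing strip) achieves O(n log n).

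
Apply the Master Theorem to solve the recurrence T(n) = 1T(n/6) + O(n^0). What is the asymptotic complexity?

Master Theorem for T(n) = 1T(n/6) + O(n^0):

a = 1, b = 6, c = 0
log_b(a) = log_6(1) = 0.0000

Case 2: c = 0 = log_6(1) = 0.0000
T(n) = O(n^0 log n) = O(log n)

For T(n) = 1T(n/6) + O(n^0): log_6(1) = 0.0000. This is Case 2 of the Master Theorem (c = log_b(a), equal work at all levels), giving O(log n).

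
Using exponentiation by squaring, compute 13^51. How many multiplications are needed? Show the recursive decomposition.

Computing 13^51 by squaring (build up from 13^1; each line after the first costs one multiplication):

13^1 = 13
13^2 = (13^1)^2 = 13^2 = 169
13^3 = 13 * 13^2 = 13 * 169 = 2197
13^6 = (13^3)^2 = 2197^2 = 4826809
13^12 = (13^6)^2 = 4826809^2 = 23298085122481
13^24 = (13^12)^2 = 23298085122481^2 = 542800770374370512771595361
13^25 = 13 * 13^24 = 13 * 542800770374370512771595361 = 7056410014866816666030739693
13^50 = (13^25)^2 = 7056410014866816666030739693^2 = 49792922297912707801714181535533618316401192004725734249
13^51 = 13 * 13^50 = 13 * 49792922297912707801714181535533618316401192004725734249 = 647307989872865201422284359961937038113215496061434545237

Result: 647307989872865201422284359961937038113215496061434545237
Multiplications needed: 8 (8 lines after 13^1)

13^51 = 647307989872865201422284359961937038113215496061434545237. Using exponentiation by squaring, this requires 8 multiplications. The key idea: if the exponent is even, square the half-power; if odd, multiply by the base once.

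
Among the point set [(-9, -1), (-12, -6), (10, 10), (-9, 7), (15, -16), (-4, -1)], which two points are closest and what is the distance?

Computing all pairwise distances among 6 points:

d((-9, -1), (-12, -6)) = 5.831
d((-9, -1), (10, 10)) = 21.9545
d((-9, -1), (-9, 7)) = 8.0
d((-9, -1), (15, -16)) = 28.3019
d((-9, -1), (-4, -1)) = 5.0 <-- minimum
d((-12, -6), (10, 10)) = 27.2029
d((-12, -6), (-9, 7)) = 13.3417
d((-12, -6), (15, -16)) = 28.7924
d((-12, -6), (-4, -1)) = 9.434
d((10, 10), (-9, 7)) = 19.2354
d((10, 10), (15, -16)) = 26.4764
d((10, 10), (-4, -1)) = 17.8045
d((-9, 7), (15, -16)) = 33.2415
d((-9, 7), (-4, -1)) = 9.434
d((15, -16), (-4, -1)) = 24.2074

Closest pair: (-9, -1) and (-4, -1) with distance 5.0

The closest pair is (-9, -1) and (-4, -1) with Euclidean distance 5.0. For 6 points, brute-force pairwise comparison is shown above. For large n, the divide-and-conquer algorithm (sort by x, recurse on halves, check the dividing strip) achieves O(n log n).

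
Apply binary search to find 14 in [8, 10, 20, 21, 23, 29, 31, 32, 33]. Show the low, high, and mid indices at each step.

Binary search for 14 in [8, 10, 20, 21, 23, 29, 31, 32, 33]:

lo=0, hi=8, mid=4, arr[mid]=23 -> 23 > 14, search left half
lo=0, hi=3, mid=1, arr[mid]=10 -> 10 < 14, search right half
lo=2, hi=3, mid=2, arr[mid]=20 -> 20 > 14, search left half
lo=2 > hi=1, target 14 not found

Binary search determines that 14 is not in the array after 3 comparisons. The search space was exhausted without finding the target.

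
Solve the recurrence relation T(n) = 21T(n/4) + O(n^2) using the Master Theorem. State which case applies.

Master Theorem for T(n) = 21T(n/4) + O(n^2):

a = 21, b = 4, c = 2
log_b(a) = log_4(21) = 2.1962

Case 1: c = 2 < log_4(21) = 2.1962
T(n) = O(n^(log_4 21))

For T(n) = 21T(n/4) + O(n^2): log_4(21) = 2.1962. This is Case 1 of the Master Theorem (c < log_b(a), work dominated by leaves), giving O(n^(log_4 21)).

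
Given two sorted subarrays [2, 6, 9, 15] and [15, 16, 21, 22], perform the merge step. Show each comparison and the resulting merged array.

Merging process:

Compare 2 vs 15: take 2 from left. Merged: [2]
Compare 6 vs 15: take 6 from left. Merged: [2, 6]
Compare 9 vs 15: take 9 from left. Merged: [2, 6, 9]
Compare 15 vs 15: take 15 from left. Merged: [2, 6, 9, 15]
Append remaining from right: [15, 16, 21, 22]. Merged: [2, 6, 9, 15, 15, 16, 21, 22]

Final merged array: [2, 6, 9, 15, 15, 16, 21, 22]
Total comparisons: 4

The merged array is [2, 6, 9, 15, 15, 16, 21, 22], requiring 4 comparisons. The merge step runs in O(n) time where n is the total number of elements.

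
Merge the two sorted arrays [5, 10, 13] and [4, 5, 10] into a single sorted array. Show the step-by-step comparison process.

Merging process:

Compare 5 vs 4: take 4 from right. Merged: [4]
Compare 5 vs 5: take 5 from left. Merged: [4, 5]
Compare 10 vs 5: take 5 from right. Merged: [4, 5, 5]
Compare 10 vs 10: take 10 from left. Merged: [4, 5, 5, 10]
Compare 13 vs 10: take 10 from right. Merged: [4, 5, 5, 10, 10]
Append remaining from left: [13]. Merged: [4, 5, 5, 10, 10, 13]

Final merged array: [4, 5, 5, 10, 10, 13]
Total comparisons: 5

The merged array is [4, 5, 5, 10, 10, 13], requiring 5 comparisons. The merge step runs in O(n) time where n is the total number of elements.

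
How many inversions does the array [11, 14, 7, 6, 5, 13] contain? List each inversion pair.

Finding inversions in [11, 14, 7, 6, 5, 13]:

(0, 2): arr[0]=11 > arr[2]=7
(0, 3): arr[0]=11 > arr[3]=6
(0, 4): arr[0]=11 > arr[4]=5
(1, 2): arr[1]=14 > arr[2]=7
(1, 3): arr[1]=14 > arr[3]=6
(1, 4): arr[1]=14 > arr[4]=5
(1, 5): arr[1]=14 > arr[5]=13
(2, 3): arr[2]=7 > arr[3]=6
(2, 4): arr[2]=7 > arr[4]=5
(3, 4): arr[3]=6 > arr[4]=5

Total inversions: 10

The array has 10 inversion(s): (0,2), (0,3), (0,4), (1,2), (1,3), (1,4), (1,5), (2,3), (2,4), (3,4). Each pair (i,j) satisfies i < j and arr[i] > arr[j].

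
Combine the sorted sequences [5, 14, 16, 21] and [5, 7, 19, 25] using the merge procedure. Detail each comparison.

Merging process:

Compare 5 vs 5: take 5 from left. Merged: [5]
Compare 14 vs 5: take 5 from right. Merged: [5, 5]
Compare 14 vs 7: take 7 from right. Merged: [5, 5, 7]
Compare 14 vs 19: take 14 from left. Merged: [5, 5, 7, 14]
Compare 16 vs 19: take 16 from left. Merged: [5, 5, 7, 14, 16]
Compare 21 vs 19: take 19 from right. Merged: [5, 5, 7, 14, 16, 19]
Compare 21 vs 25: take 21 from left. Merged: [5, 5, 7, 14, 16, 19, 21]
Append remaining from right: [25]. Merged: [5, 5, 7, 14, 16, 19, 21, 25]

Final merged array: [5, 5, 7, 14, 16, 19, 21, 25]
Total comparisons: 7

The merged array is [5, 5, 7, 14, 16, 19, 21, 25], requiring 7 comparisons. The merge step runs in O(n) time where n is the total number of elements.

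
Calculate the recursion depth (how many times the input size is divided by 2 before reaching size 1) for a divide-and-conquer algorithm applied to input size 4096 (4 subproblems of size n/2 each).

For divide and conquer with division factor 2:

Problem sizes at each level:
Level 0: 4096
Level 1: 2048
Level 2: 1024
Level 3: 512
Level 4: 256
Level 5: 128
Level 6: 64
Level 7: 32
Level 8: 16
Level 9: 8
Level 10: 4
Level 11: 2
Level 12: 1

The root is level 0 and the size-1 base case is level 12 (the tree spans levels 0 through 12, i.e. 13 levels counting the root), so the depth is the number of divisions: log_2(4096) = 12

The recursion tree depth is log_2(4096) = 12. At each level, the problem size is divided by 2, so it takes 12 divisions to reduce to a base case of size 1. The algorithm makes 4 recursive calls at each level.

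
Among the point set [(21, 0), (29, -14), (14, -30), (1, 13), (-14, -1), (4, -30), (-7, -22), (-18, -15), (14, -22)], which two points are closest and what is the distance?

Computing all pairwise distances among 9 points:

d((21, 0), (29, -14)) = 16.1245
d((21, 0), (14, -30)) = 30.8058
d((21, 0), (1, 13)) = 23.8537
d((21, 0), (-14, -1)) = 35.0143
d((21, 0), (4, -30)) = 34.4819
d((21, 0), (-7, -22)) = 35.609
d((21, 0), (-18, -15)) = 41.7852
d((21, 0), (14, -22)) = 23.0868
d((29, -14), (14, -30)) = 21.9317
d((29, -14), (1, 13)) = 38.8973
d((29, -14), (-14, -1)) = 44.9222
d((29, -14), (4, -30)) = 29.6816
d((29, -14), (-7, -22)) = 36.8782
d((29, -14), (-18, -15)) = 47.0106
d((29, -14), (14, -22)) = 17.0
d((14, -30), (1, 13)) = 44.9222
d((14, -30), (-14, -1)) = 40.3113
d((14, -30), (4, -30)) = 10.0
d((14, -30), (-7, -22)) = 22.4722
d((14, -30), (-18, -15)) = 35.3412
d((14, -30), (14, -22)) = 8.0 <-- minimum
d((1, 13), (-14, -1)) = 20.5183
d((1, 13), (4, -30)) = 43.1045
d((1, 13), (-7, -22)) = 35.9026
d((1, 13), (-18, -15)) = 33.8378
d((1, 13), (14, -22)) = 37.3363
d((-14, -1), (4, -30)) = 34.1321
d((-14, -1), (-7, -22)) = 22.1359
d((-14, -1), (-18, -15)) = 14.5602
d((-14, -1), (14, -22)) = 35.0
d((4, -30), (-7, -22)) = 13.6015
d((4, -30), (-18, -15)) = 26.6271
d((4, -30), (14, -22)) = 12.8062
d((-7, -22), (-18, -15)) = 13.0384
d((-7, -22), (14, -22)) = 21.0
d((-18, -15), (14, -22)) = 32.7567

Closest pair: (14, -30) and (14, -22) with distance 8.0

The closest pair is (14, -30) and (14, -22) with Euclidean distance 8.0. For 9 points, brute-force pairwise comparison is shown above. For large n, the divide-and-conquer algorithm (sort by x, recurse on halves, check the dividing strip) achieves O(n log n).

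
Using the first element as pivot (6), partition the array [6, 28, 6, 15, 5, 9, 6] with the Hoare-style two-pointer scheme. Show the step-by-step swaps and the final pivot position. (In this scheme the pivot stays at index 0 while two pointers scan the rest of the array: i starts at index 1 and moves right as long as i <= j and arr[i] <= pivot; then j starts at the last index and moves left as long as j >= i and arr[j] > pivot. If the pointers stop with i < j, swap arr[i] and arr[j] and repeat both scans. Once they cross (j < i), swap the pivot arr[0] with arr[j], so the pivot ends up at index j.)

Hoare-style two-pointer partition with pivot = 6:

Initial array: [6, 28, 6, 15, 5, 9, 6]

Pointers start at i = 1, j = 6.
i stops at index 1 (arr[1]=28 > 6), j stops at index 6 (arr[6]=6 <= 6): swap arr[1] and arr[6], array becomes [6, 6, 6, 15, 5, 9, 28]
i stops at index 3 (arr[3]=15 > 6), j stops at index 4 (arr[4]=5 <= 6): swap arr[3] and arr[4], array becomes [6, 6, 6, 5, 15, 9, 28]
i ends at 4, j ends at 3: the pointers have crossed (j < i), so scanning stops.

Swap pivot arr[0] with arr[3] to place pivot at position 3: [5, 6, 6, 6, 15, 9, 28]
Pivot position: 3

After partitioning with pivot 6, the array becomes [5, 6, 6, 6, 15, 9, 28]. The pivot is placed at index 3. All elements to the left of the pivot are <= 6, and all elements to the right are > 6.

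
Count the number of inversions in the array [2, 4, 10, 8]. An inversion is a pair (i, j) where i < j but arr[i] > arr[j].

Finding inversions in [2, 4, 10, 8]:

(2, 3): arr[2]=10 > arr[3]=8

Total inversions: 1

The array has 1 inversion(s): (2,3). Each pair (i,j) satisfies i < j and arr[i] > arr[j].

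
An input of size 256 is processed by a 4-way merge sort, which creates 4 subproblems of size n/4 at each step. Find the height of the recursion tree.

For divide and conquer with division factor 4:

Problem sizes at each level:
Level 0: 256
Level 1: 64
Level 2: 16
Level 3: 4
Level 4: 1

The root is level 0 and the size-1 base case is level 4 (the tree spans levels 0 through 4, i.e. 5 levels counting the root), so the depth is the number of divisions: log_4(256) = 4

The recursion tree depth is log_4(256) = 4. At each level, the problem size is divided by 4, so it takes 4 divisions to reduce to a base case of size 1. The algorithm makes 4 recursive calls at each level.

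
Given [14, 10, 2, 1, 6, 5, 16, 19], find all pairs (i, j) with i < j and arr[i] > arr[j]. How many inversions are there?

Finding inversions in [14, 10, 2, 1, 6, 5, 16, 19]:

(0, 1): arr[0]=14 > arr[1]=10
(0, 2): arr[0]=14 > arr[2]=2
(0, 3): arr[0]=14 > arr[3]=1
(0, 4): arr[0]=14 > arr[4]=6
(0, 5): arr[0]=14 > arr[5]=5
(1, 2): arr[1]=10 > arr[2]=2
(1, 3): arr[1]=10 > arr[3]=1
(1, 4): arr[1]=10 > arr[4]=6
(1, 5): arr[1]=10 > arr[5]=5
(2, 3): arr[2]=2 > arr[3]=1
(4, 5): arr[4]=6 > arr[5]=5

Total inversions: 11

The array has 11 inversion(s): (0,1), (0,2), (0,3), (0,4), (0,5), (1,2), (1,3), (1,4), (1,5), (2,3), (4,5). Each pair (i,j) satisfies i < j and arr[i] > arr[j].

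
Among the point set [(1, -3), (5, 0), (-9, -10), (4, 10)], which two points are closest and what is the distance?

Computing all pairwise distances among 4 points:

d((1, -3), (5, 0)) = 5.0 <-- minimum
d((1, -3), (-9, -10)) = 12.2066
d((1, -3), (4, 10)) = 13.3417
d((5, 0), (-9, -10)) = 17.2047
d((5, 0), (4, 10)) = 10.0499
d((-9, -10), (4, 10)) = 23.8537

Closest pair: (1, -3) and (5, 0) with distance 5.0

The closest pair is (1, -3) and (5, 0) with Euclidean distance 5.0. For 4 points, brute-force pairwise comparison is shown above. For large n, the divide-and-conquer algorithm (sort by x, recurse on halves, check the dividing strip) achieves O(n log n).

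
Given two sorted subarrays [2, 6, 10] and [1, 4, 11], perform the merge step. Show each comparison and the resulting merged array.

Merging process:

Compare 2 vs 1: take 1 from right. Merged: [1]
Compare 2 vs 4: take 2 from left. Merged: [1, 2]
Compare 6 vs 4: take 4 from right. Merged: [1, 2, 4]
Compare 6 vs 11: take 6 from left. Merged: [1, 2, 4, 6]
Compare 10 vs 11: take 10 from left. Merged: [1, 2, 4, 6, 10]
Append remaining from right: [11]. Merged: [1, 2, 4, 6, 10, 11]

Final merged array: [1, 2, 4, 6, 10, 11]
Total comparisons: 5

The merged array is [1, 2, 4, 6, 10, 11], requiring 5 comparisons. The merge step runs in O(n) time where n is the total number of elements.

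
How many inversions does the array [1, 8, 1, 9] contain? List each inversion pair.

Finding inversions in [1, 8, 1, 9]:

(1, 2): arr[1]=8 > arr[2]=1

Total inversions: 1

The array has 1 inversion(s): (1,2). Each pair (i,j) satisfies i < j and arr[i] > arr[j].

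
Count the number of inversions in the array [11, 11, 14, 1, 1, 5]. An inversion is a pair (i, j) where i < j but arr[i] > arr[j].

Finding inversions in [11, 11, 14, 1, 1, 5]:

(0, 3): arr[0]=11 > arr[3]=1
(0, 4): arr[0]=11 > arr[4]=1
(0, 5): arr[0]=11 > arr[5]=5
(1, 3): arr[1]=11 > arr[3]=1
(1, 4): arr[1]=11 > arr[4]=1
(1, 5): arr[1]=11 > arr[5]=5
(2, 3): arr[2]=14 > arr[3]=1
(2, 4): arr[2]=14 > arr[4]=1
(2, 5): arr[2]=14 > arr[5]=5

Total inversions: 9

The array has 9 inversion(s): (0,3), (0,4), (0,5), (1,3), (1,4), (1,5), (2,3), (2,4), (2,5). Each pair (i,j) satisfies i < j and arr[i] > arr[j].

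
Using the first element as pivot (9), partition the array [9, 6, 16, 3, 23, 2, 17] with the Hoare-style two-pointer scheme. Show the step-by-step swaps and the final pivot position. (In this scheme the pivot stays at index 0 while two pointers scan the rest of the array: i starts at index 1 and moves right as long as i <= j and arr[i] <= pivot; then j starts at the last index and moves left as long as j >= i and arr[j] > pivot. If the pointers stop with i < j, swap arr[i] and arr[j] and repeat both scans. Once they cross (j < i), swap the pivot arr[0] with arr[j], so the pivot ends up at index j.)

Hoare-style two-pointer partition with pivot = 9:

Initial array: [9, 6, 16, 3, 23, 2, 17]

Pointers start at i = 1, j = 6.
i stops at index 2 (arr[2]=16 > 9), j stops at index 5 (arr[5]=2 <= 9): swap arr[2] and arr[5], array becomes [9, 6, 2, 3, 23, 16, 17]
i ends at 4, j ends at 3: the pointers have crossed (j < i), so scanning stops.

Swap pivot arr[0] with arr[3] to place pivot at position 3: [3, 6, 2, 9, 23, 16, 17]
Pivot position: 3

After partitioning with pivot 9, the array becomes [3, 6, 2, 9, 23, 16, 17]. The pivot is placed at index 3. All elements to the left of the pivot are <= 9, and all elements to the right are > 9.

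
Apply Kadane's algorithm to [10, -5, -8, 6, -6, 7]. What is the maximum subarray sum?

Using Kadane's algorithm on [10, -5, -8, 6, -6, 7]:

Scanning through the array:
Position 1 (value -5): max_ending_here = 5, max_so_far = 10
Position 2 (value -8): max_ending_here = -3, max_so_far = 10
Position 3 (value 6): max_ending_here = 6, max_so_far = 10
Position 4 (value -6): max_ending_here = 0, max_so_far = 10
Position 5 (value 7): max_ending_here = 7, max_so_far = 10

Maximum subarray: [10]
Maximum sum: 10

The maximum subarray is [10] with sum 10. This subarray runs from index 0 to index 0.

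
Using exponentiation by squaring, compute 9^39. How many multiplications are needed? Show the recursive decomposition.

Computing 9^39 by squaring (build up from 9^1; each line after the first costs one multiplication):

9^1 = 9
9^2 = (9^1)^2 = 9^2 = 81
9^4 = (9^2)^2 = 81^2 = 6561
9^8 = (9^4)^2 = 6561^2 = 43046721
9^9 = 9 * 9^8 = 9 * 43046721 = 387420489
9^18 = (9^9)^2 = 387420489^2 = 150094635296999121
9^19 = 9 * 9^18 = 9 * 150094635296999121 = 1350851717672992089
9^38 = (9^19)^2 = 1350851717672992089^2 = 1824800363140073127359051977856583921
9^39 = 9 * 9^38 = 9 * 1824800363140073127359051977856583921 = 16423203268260658146231467800709255289

Result: 16423203268260658146231467800709255289
Multiplications needed: 8 (8 lines after 9^1)

9^39 = 16423203268260658146231467800709255289. Using exponentiation by squaring, this requires 8 multiplications. The key idea: if the exponent is even, square the half-power; if odd, multiply by the base once.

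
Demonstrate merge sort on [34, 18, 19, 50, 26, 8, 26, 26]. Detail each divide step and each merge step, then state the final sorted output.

Merge sort trace:

Split: [34, 18, 19, 50, 26, 8, 26, 26] -> [34, 18, 19, 50] and [26, 8, 26, 26]
  Split: [34, 18, 19, 50] -> [34, 18] and [19, 50]
    Split: [34, 18] -> [34] and [18]
    Merge: [34] + [18] -> [18, 34]
    Split: [19, 50] -> [19] and [50]
    Merge: [19] + [50] -> [19, 50]
  Merge: [18, 34] + [19, 50] -> [18, 19, 34, 50]
  Split: [26, 8, 26, 26] -> [26, 8] and [26, 26]
    Split: [26, 8] -> [26] and [8]
    Merge: [26] + [8] -> [8, 26]
    Split: [26, 26] -> [26] and [26]
    Merge: [26] + [26] -> [26, 26]
  Merge: [8, 26] + [26, 26] -> [8, 26, 26, 26]
Merge: [18, 19, 34, 50] + [8, 26, 26, 26] -> [8, 18, 19, 26, 26, 26, 34, 50]

Final sorted array: [8, 18, 19, 26, 26, 26, 34, 50]

The merge sort proceeds by recursively splitting the array and merging sorted halves.
After all merges, the sorted array is [8, 18, 19, 26, 26, 26, 34, 50].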